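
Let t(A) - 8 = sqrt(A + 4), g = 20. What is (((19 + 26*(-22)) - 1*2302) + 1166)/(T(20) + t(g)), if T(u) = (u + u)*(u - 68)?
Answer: 403671/456965 + 1689*sqrt(6)/1827860 ≈ 0.88564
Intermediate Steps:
T(u) = 2*u*(-68 + u) (T(u) = (2*u)*(-68 + u) = 2*u*(-68 + u))
t(A) = 8 + sqrt(4 + A) (t(A) = 8 + sqrt(A + 4) = 8 + sqrt(4 + A))
(((19 + 26*(-22)) - 1*2302) + 1166)/(T(20) + t(g)) = (((19 + 26*(-22)) - 1*2302) + 1166)/(2*20*(-68 + 20) + (8 + sqrt(4 + 20))) = (((19 - 572) - 2302) + 1166)/(2*20*(-48) + (8 + sqrt(24))) = ((-553 - 2302) + 1166)/(-1920 + (8 + 2*sqrt(6))) = (-2855 + 1166)/(-1912 + 2*sqrt(6)) = -1689/(-1912 + 2*sqrt(6))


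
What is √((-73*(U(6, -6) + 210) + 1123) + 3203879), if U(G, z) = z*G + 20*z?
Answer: 2*√800265 ≈ 1789.2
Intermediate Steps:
U(G, z) = 20*z + G*z (U(G, z) = G*z + 20*z = 20*z + G*z)
√((-73*(U(6, -6) + 210) + 1123) + 3203879) = √((-73*(-6*(20 + 6) + 210) + 1123) + 3203879) = √((-73*(-6*26 + 210) + 1123) + 3203879) = √((-73*(-156 + 210) + 1123) + 3203879) = √((-73*54 + 1123) + 3203879) = √((-3942 + 1123) + 3203879) = √(-2819 + 3203879) = √3201060 = 2*√800265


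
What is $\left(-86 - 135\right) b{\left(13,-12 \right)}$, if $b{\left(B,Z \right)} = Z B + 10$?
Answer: $32266$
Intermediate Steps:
$b{\left(B,Z \right)} = 10 + B Z$ ($b{\left(B,Z \right)} = B Z + 10 = 10 + B Z$)
$\left(-86 - 135\right) b{\left(13,-12 \right)} = \left(-86 - 135\right) \left(10 + 13 \left(-12\right)\right) = - 221 \left(10 - 156\right) = \left(-221\right) \left(-146\right) = 32266$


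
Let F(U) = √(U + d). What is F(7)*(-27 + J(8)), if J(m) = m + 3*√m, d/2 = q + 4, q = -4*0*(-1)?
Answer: √15*(-19 + 6*√2) ≈ -40.723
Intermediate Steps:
q = 0 (q = 0*(-1) = 0)
d = 8 (d = 2*(0 + 4) = 2*4 = 8)
F(U) = √(8 + U) (F(U) = √(U + 8) = √(8 + U))
F(7)*(-27 + J(8)) = √(8 + 7)*(-27 + (8 + 3*√8)) = √15*(-27 + (8 + 3*(2*√2))) = √15*(-27 + (8 + 6*√2)) = √15*(-19 + 6*√2)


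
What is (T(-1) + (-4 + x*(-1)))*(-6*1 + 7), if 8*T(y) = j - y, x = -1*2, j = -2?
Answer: -17/8 ≈ -2.1250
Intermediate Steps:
x = -2
T(y) = -¼ - y/8 (T(y) = (-2 - y)/8 = -¼ - y/8)
(T(-1) + (-4 + x*(-1)))*(-6*1 + 7) = ((-¼ - ⅛*(-1)) + (-4 - 2*(-1)))*(-6*1 + 7) = ((-¼ + ⅛) + (-4 + 2))*(-6 + 7) = (-⅛ - 2)*1 = -17/8*1 = -17/8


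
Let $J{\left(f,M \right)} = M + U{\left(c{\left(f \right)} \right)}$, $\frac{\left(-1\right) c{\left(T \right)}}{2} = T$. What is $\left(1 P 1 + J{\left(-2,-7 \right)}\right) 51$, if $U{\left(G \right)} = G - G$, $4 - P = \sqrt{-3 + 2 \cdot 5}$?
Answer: $-153 - 51 \sqrt{7} \approx -287.93$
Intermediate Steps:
$P = 4 - \sqrt{7}$ ($P = 4 - \sqrt{-3 + 2 \cdot 5} = 4 - \sqrt{-3 + 10} = 4 - \sqrt{7} \approx 1.3542$)
$c{\left(T \right)} = - 2 T$
$U{\left(G \right)} = 0$
$J{\left(f,M \right)} = M$ ($J{\left(f,M \right)} = M + 0 = M$)
$\left(1 P 1 + J{\left(-2,-7 \right)}\right) 51 = \left(1 \left(4 - \sqrt{7}\right) 1 - 7\right) 51 = \left(\left(4 - \sqrt{7}\right) 1 - 7\right) 51 = \left(\left(4 - \sqrt{7}\right) - 7\right) 51 = \left(-3 - \sqrt{7}\right) 51 = -153 - 51 \sqrt{7}$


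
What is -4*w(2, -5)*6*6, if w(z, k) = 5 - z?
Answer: -432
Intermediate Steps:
-4*w(2, -5)*6*6 = -4*(5 - 1*2)*6*6 = -4*(5 - 2)*6*6 = -12*6*6 = -4*18*6 = -72*6 = -432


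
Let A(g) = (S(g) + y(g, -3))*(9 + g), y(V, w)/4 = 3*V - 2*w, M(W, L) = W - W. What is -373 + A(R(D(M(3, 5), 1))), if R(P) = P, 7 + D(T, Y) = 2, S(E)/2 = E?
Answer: -557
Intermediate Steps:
S(E) = 2*E
M(W, L) = 0
D(T, Y) = -5 (D(T, Y) = -7 + 2 = -5)
y(V, w) = -8*w + 12*V (y(V, w) = 4*(3*V - 2*w) = 4*(-2*w + 3*V) = -8*w + 12*V)
A(g) = (9 + g)*(24 + 14*g) (A(g) = (2*g + (-8*(-3) + 12*g))*(9 + g) = (2*g + (24 + 12*g))*(9 + g) = (24 + 14*g)*(9 + g) = (9 + g)*(24 + 14*g))
-373 + A(R(D(M(3, 5), 1))) = -373 + (216 + 14*(-5)**2 + 150*(-5)) = -373 + (216 + 14*25 - 750) = -373 + (216 + 350 - 750) = -373 - 184 = -557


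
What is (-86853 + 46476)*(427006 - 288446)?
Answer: -5594637120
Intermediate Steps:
(-86853 + 46476)*(427006 - 288446) = -40377*138560 = -5594637120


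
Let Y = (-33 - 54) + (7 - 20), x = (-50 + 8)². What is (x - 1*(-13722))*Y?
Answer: -1548600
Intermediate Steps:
x = 1764 (x = (-42)² = 1764)
Y = -100 (Y = -87 - 13 = -100)
(x - 1*(-13722))*Y = (1764 - 1*(-13722))*(-100) = (1764 + 13722)*(-100) = 15486*(-100) = -1548600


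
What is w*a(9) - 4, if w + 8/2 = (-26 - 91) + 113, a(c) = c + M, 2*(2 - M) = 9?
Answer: -56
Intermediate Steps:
M = -5/2 (M = 2 - ½*9 = 2 - 9/2 = -5/2 ≈ -2.5000)
a(c) = -5/2 + c (a(c) = c - 5/2 = -5/2 + c)
w = -8 (w = -4 + ((-26 - 91) + 113) = -4 + (-117 + 113) = -4 - 4 = -8)
w*a(9) - 4 = -8*(-5/2 + 9) - 4 = -8*13/2 - 4 = -52 - 4 = -56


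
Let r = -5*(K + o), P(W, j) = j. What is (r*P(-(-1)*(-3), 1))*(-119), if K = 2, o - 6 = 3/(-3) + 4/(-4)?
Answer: 3570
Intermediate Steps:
o = 4 (o = 6 + (3/(-3) + 4/(-4)) = 6 + (3*(-⅓) + 4*(-¼)) = 6 + (-1 - 1) = 6 - 2 = 4)
r = -30 (r = -5*(2 + 4) = -5*6 = -30)
(r*P(-(-1)*(-3), 1))*(-119) = -30*1*(-119) = -30*(-119) = 3570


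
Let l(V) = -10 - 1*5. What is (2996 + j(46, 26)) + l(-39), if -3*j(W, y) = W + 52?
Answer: 8845/3 ≈ 2948.3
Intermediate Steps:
l(V) = -15 (l(V) = -10 - 5 = -15)
j(W, y) = -52/3 - W/3 (j(W, y) = -(W + 52)/3 = -(52 + W)/3 = -52/3 - W/3)
(2996 + j(46, 26)) + l(-39) = (2996 + (-52/3 - ⅓*46)) - 15 = (2996 + (-52/3 - 46/3)) - 15 = (2996 - 98/3) - 15 = 8890/3 - 15 = 8845/3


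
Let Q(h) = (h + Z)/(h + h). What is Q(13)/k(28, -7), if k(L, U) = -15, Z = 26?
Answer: -⅒ ≈ -0.10000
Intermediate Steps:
Q(h) = (26 + h)/(2*h) (Q(h) = (h + 26)/(h + h) = (26 + h)/((2*h)) = (26 + h)*(1/(2*h)) = (26 + h)/(2*h))
Q(13)/k(28, -7) = ((½)*(26 + 13)/13)/(-15) = ((½)*(1/13)*39)*(-1/15) = (3/2)*(-1/15) = -⅒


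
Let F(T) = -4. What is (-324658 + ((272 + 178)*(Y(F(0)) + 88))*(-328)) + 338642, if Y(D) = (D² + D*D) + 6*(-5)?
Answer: -13270016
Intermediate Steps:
Y(D) = -30 + 2*D² (Y(D) = (D² + D²) - 30 = 2*D² - 30 = -30 + 2*D²)
(-324658 + ((272 + 178)*(Y(F(0)) + 88))*(-328)) + 338642 = (-324658 + ((272 + 178)*((-30 + 2*(-4)²) + 88))*(-328)) + 338642 = (-324658 + (450*((-30 + 2*16) + 88))*(-328)) + 338642 = (-324658 + (450*((-30 + 32) + 88))*(-328)) + 338642 = (-324658 + (450*(2 + 88))*(-328)) + 338642 = (-324658 + (450*90)*(-328)) + 338642 = (-324658 + 40500*(-328)) + 338642 = (-324658 - 13284000) + 338642 = -13608658 + 338642 = -13270016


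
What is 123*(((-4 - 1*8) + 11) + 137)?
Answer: 16728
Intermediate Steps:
123*(((-4 - 1*8) + 11) + 137) = 123*(((-4 - 8) + 11) + 137) = 123*((-12 + 11) + 137) = 123*(-1 + 137) = 123*136 = 16728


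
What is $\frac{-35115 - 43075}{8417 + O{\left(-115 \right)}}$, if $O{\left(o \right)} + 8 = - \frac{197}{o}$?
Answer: $- \frac{642275}{69088} \approx -9.2965$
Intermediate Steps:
$O{\left(o \right)} = -8 - \frac{197}{o}$
$\frac{-35115 - 43075}{8417 + O{\left(-115 \right)}} = \frac{-35115 - 43075}{8417 - \left(8 + \frac{197}{-115}\right)} = - \frac{78190}{8417 - \frac{723}{115}} = - \frac{78190}{\frac{967232}{115}} = \left(-78190\right) \frac{115}{967232} = - \frac{642275}{69088}$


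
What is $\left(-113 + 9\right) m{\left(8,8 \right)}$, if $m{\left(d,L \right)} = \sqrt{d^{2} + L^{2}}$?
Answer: $- 832 \sqrt{2} \approx -1176.6$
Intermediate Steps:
$m{\left(d,L \right)} = \sqrt{L^{2} + d^{2}}$
$\left(-113 + 9\right) m{\left(8,8 \right)} = \left(-113 + 9\right) \sqrt{8^{2} + 8^{2}} = - 104 \sqrt{64 + 64} = - 104 \sqrt{128} = - 104 \cdot 8 \sqrt{2} = - 832 \sqrt{2}$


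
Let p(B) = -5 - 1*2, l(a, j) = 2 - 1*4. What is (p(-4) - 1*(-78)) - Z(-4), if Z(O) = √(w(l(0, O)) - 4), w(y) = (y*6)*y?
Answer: 71 - 2*√5 ≈ 66.528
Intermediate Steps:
l(a, j) = -2 (l(a, j) = 2 - 4 = -2)
w(y) = 6*y² (w(y) = (6*y)*y = 6*y²)
Z(O) = 2*√5 (Z(O) = √(6*(-2)² - 4) = √(6*4 - 4) = √(24 - 4) = √20 = 2*√5)
p(B) = -7 (p(B) = -5 - 2 = -7)
(p(-4) - 1*(-78)) - Z(-4) = (-7 - 1*(-78)) - 2*√5 = (-7 + 78) - 2*√5 = 71 - 2*√5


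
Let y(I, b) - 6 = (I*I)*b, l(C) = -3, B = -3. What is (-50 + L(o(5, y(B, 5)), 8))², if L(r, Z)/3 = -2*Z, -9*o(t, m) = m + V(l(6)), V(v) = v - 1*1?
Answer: 9604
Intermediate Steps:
y(I, b) = 6 + b*I² (y(I, b) = 6 + (I*I)*b = 6 + I²*b = 6 + b*I²)
V(v) = -1 + v (V(v) = v - 1 = -1 + v)
o(t, m) = 4/9 - m/9 (o(t, m) = -(m + (-1 - 3))/9 = -(m - 4)/9 = -(-4 + m)/9 = 4/9 - m/9)
L(r, Z) = -6*Z (L(r, Z) = 3*(-2*Z) = -6*Z)
(-50 + L(o(5, y(B, 5)), 8))² = (-50 - 6*8)² = (-50 - 48)² = (-98)² = 9604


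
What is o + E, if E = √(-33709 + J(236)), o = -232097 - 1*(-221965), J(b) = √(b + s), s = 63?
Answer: -10132 + I*√(33709 - √299) ≈ -10132.0 + 183.55*I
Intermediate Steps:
J(b) = √(63 + b) (J(b) = √(b + 63) = √(63 + b))
o = -10132 (o = -232097 + 221965 = -10132)
E = √(-33709 + √299) (E = √(-33709 + √(63 + 236)) = √(-33709 + √299) ≈ 183.55*I)
o + E = -10132 + √(-33709 + √299)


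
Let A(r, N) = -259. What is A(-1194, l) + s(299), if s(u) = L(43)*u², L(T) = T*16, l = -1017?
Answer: 61507629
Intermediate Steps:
L(T) = 16*T
s(u) = 688*u² (s(u) = (16*43)*u² = 688*u²)
A(-1194, l) + s(299) = -259 + 688*299² = -259 + 688*89401 = -259 + 61507888 = 61507629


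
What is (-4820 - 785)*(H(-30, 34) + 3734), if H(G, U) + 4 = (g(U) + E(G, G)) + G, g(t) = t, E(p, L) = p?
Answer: -20760920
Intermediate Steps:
H(G, U) = -4 + U + 2*G (H(G, U) = -4 + ((U + G) + G) = -4 + ((G + U) + G) = -4 + (U + 2*G) = -4 + U + 2*G)
(-4820 - 785)*(H(-30, 34) + 3734) = (-4820 - 785)*((-4 + 34 + 2*(-30)) + 3734) = -5605*((-4 + 34 - 60) + 3734) = -5605*(-30 + 3734) = -5605*3704 = -20760920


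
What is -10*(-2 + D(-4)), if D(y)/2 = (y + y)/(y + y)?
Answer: 0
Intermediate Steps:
D(y) = 2 (D(y) = 2*((y + y)/(y + y)) = 2*((2*y)/((2*y))) = 2*((2*y)*(1/(2*y))) = 2*1 = 2)
-10*(-2 + D(-4)) = -10*(-2 + 2) = -10*0 = 0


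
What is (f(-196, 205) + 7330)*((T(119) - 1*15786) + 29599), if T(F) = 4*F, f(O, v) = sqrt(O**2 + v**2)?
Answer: 104738370 + 14289*sqrt(80441) ≈ 1.0879e+8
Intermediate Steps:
(f(-196, 205) + 7330)*((T(119) - 1*15786) + 29599) = (sqrt((-196)**2 + 205**2) + 7330)*((4*119 - 1*15786) + 29599) = (sqrt(38416 + 42025) + 7330)*((476 - 15786) + 29599) = (sqrt(80441) + 7330)*(-15310 + 29599) = (7330 + sqrt(80441))*14289 = 104738370 + 14289*sqrt(80441)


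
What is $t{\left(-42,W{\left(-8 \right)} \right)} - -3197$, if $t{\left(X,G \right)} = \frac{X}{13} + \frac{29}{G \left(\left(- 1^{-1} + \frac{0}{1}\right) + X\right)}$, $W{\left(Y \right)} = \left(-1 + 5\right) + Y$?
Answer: $\frac{7141645}{2236} \approx 3193.9$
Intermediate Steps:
$W{\left(Y \right)} = 4 + Y$
$t{\left(X,G \right)} = \frac{X}{13} + \frac{29}{G \left(-1 + X\right)}$ ($t{\left(X,G \right)} = X \frac{1}{13} + \frac{29}{G \left(\left(\left(-1\right) 1 + 0 \cdot 1\right) + X\right)} = \frac{X}{13} + \frac{29}{G \left(\left(-1 + 0\right) + X\right)} = \frac{X}{13} + \frac{29}{G \left(-1 + X\right)}$)
$t{\left(-42,W{\left(-8 \right)} \right)} - -3197 = \frac{377 + \left(4 - 8\right) \left(-42\right)^{2} - \left(4 - 8\right) \left(-42\right)}{13 \left(4 - 8\right) \left(-1 - 42\right)} - -3197 = \frac{377 - 7056 - \left(-4\right) \left(-42\right)}{13 \left(-4\right) \left(-43\right)} + 3197 = \frac{1}{13} \left(- \frac{1}{4}\right) \left(- \frac{1}{43}\right) \left(377 - 7056 - 168\right) + 3197 = \frac{1}{13} \left(- \frac{1}{4}\right) \left(- \frac{1}{43}\right) \left(-6847\right) + 3197 = - \frac{6847}{2236} + 3197 = \frac{7141645}{2236}$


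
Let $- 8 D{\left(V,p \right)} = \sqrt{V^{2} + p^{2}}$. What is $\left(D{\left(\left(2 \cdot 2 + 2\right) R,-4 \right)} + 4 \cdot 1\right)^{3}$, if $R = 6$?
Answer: $\frac{\left(8 - \sqrt{82}\right)^{3}}{8} \approx -0.14694$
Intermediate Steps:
$D{\left(V,p \right)} = - \frac{\sqrt{V^{2} + p^{2}}}{8}$
$\left(D{\left(\left(2 \cdot 2 + 2\right) R,-4 \right)} + 4 \cdot 1\right)^{3} = \left(- \frac{\sqrt{\left(\left(2 \cdot 2 + 2\right) 6\right)^{2} + \left(-4\right)^{2}}}{8} + 4 \cdot 1\right)^{3} = \left(- \frac{\sqrt{\left(\left(4 + 2\right) 6\right)^{2} + 16}}{8} + 4\right)^{3} = \left(- \frac{\sqrt{\left(6 \cdot 6\right)^{2} + 16}}{8} + 4\right)^{3} = \left(- \frac{\sqrt{36^{2} + 16}}{8} + 4\right)^{3} = \left(- \frac{\sqrt{1296 + 16}}{8} + 4\right)^{3} = \left(- \frac{\sqrt{1312}}{8} + 4\right)^{3} = \left(- \frac{4 \sqrt{82}}{8} + 4\right)^{3} = \left(- \frac{\sqrt{82}}{2} + 4\right)^{3} = \left(4 - \frac{\sqrt{82}}{2}\right)^{3}$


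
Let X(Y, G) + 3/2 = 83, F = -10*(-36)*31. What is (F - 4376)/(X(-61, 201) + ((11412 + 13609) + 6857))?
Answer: 13568/63919 ≈ 0.21227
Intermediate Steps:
F = 11160 (F = 360*31 = 11160)
X(Y, G) = 163/2 (X(Y, G) = -3/2 + 83 = 163/2)
(F - 4376)/(X(-61, 201) + ((11412 + 13609) + 6857)) = (11160 - 4376)/(163/2 + ((11412 + 13609) + 6857)) = 6784/(163/2 + (25021 + 6857)) = 6784/(163/2 + 31878) = 6784/(63919/2) = 6784*(2/63919) = 13568/63919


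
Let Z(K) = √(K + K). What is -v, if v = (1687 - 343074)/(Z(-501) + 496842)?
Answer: 28269233309/41141995661 - 341387*I*√1002/246851973966 ≈ 0.68711 - 4.3777e-5*I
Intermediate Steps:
Z(K) = √2*√K (Z(K) = √(2*K) = √2*√K)
v = -341387/(496842 + I*√1002) (v = (1687 - 343074)/(√2*√(-501) + 496842) = -341387/(√2*(I*√501) + 496842) = -341387/(I*√1002 + 496842) = -341387/(496842 + I*√1002) ≈ -0.68711 + 4.3777e-5*I)
-v = -(-28269233309/41141995661 + 341387*I*√1002/246851973966) = 28269233309/41141995661 - 341387*I*√1002/246851973966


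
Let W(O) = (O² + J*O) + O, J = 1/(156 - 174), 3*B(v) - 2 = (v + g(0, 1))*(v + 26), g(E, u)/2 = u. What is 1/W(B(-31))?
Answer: 18/44051 ≈ 0.00040862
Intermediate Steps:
g(E, u) = 2*u
B(v) = ⅔ + (2 + v)*(26 + v)/3 (B(v) = ⅔ + ((v + 2*1)*(v + 26))/3 = ⅔ + ((v + 2)*(26 + v))/3 = ⅔ + ((2 + v)*(26 + v))/3 = ⅔ + (2 + v)*(26 + v)/3)
J = -1/18 (J = 1/(-18) = -1/18 ≈ -0.055556)
W(O) = O² + 17*O/18 (W(O) = (O² - O/18) + O = O² + 17*O/18)
1/W(B(-31)) = 1/((18 + (⅓)*(-31)² + (28/3)*(-31))*(17 + 18*(18 + (⅓)*(-31)² + (28/3)*(-31)))/18) = 1/((18 + (⅓)*961 - 868/3)*(17 + 18*(18 + (⅓)*961 - 868/3))/18) = 1/((18 + 961/3 - 868/3)*(17 + 18*(18 + 961/3 - 868/3))/18) = 1/((1/18)*49*(17 + 18*49)) = 1/((1/18)*49*(17 + 882)) = 1/((1/18)*49*899) = 1/(44051/18) = 18/44051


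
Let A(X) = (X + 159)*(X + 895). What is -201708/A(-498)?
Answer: 67236/44861 ≈ 1.4988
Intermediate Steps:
A(X) = (159 + X)*(895 + X)
-201708/A(-498) = -201708/(142305 + (-498)² + 1054*(-498)) = -201708/(142305 + 248004 - 524892) = -201708/(-134583) = -201708*(-1/134583) = 67236/44861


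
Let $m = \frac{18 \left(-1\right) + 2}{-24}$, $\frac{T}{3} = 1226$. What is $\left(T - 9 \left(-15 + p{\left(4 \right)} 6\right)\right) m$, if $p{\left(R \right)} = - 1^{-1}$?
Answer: $2578$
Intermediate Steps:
$T = 3678$ ($T = 3 \cdot 1226 = 3678$)
$p{\left(R \right)} = -1$ ($p{\left(R \right)} = \left(-1\right) 1 = -1$)
$m = \frac{2}{3}$ ($m = \left(-18 + 2\right) \left(- \frac{1}{24}\right) = \left(-16\right) \left(- \frac{1}{24}\right) = \frac{2}{3} \approx 0.66667$)
$\left(T - 9 \left(-15 + p{\left(4 \right)} 6\right)\right) m = \left(3678 - 9 \left(-15 - 6\right)\right) \frac{2}{3} = \left(3678 - -189\right) \frac{2}{3} = \left(3678 + 189\right) \frac{2}{3} = 3867 \cdot \frac{2}{3} = 2578$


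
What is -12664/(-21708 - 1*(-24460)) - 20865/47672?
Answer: -2582573/512474 ≈ -5.0394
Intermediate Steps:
-12664/(-21708 - 1*(-24460)) - 20865/47672 = -12664/(-21708 + 24460) - 20865*1/47672 = -12664/2752 - 20865/47672 = -12664*1/2752 - 20865/47672 = -1583/344 - 20865/47672 = -2582573/512474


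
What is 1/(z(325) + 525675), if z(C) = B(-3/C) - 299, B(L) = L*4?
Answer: 325/170747188 ≈ 1.9034e-6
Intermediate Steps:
B(L) = 4*L
z(C) = -299 - 12/C (z(C) = 4*(-3/C) - 299 = -12/C - 299 = -299 - 12/C)
1/(z(325) + 525675) = 1/((-299 - 12/325) + 525675) = 1/(-97187/325 + 525675) = 1/(170747188/325) = 325/170747188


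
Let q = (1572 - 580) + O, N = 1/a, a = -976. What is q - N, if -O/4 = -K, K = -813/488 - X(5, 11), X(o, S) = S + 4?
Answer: 903129/976 ≈ 925.34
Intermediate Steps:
X(o, S) = 4 + S
N = -1/976 (N = 1/(-976) = -1/976 ≈ -0.0010246)
K = -8133/488 (K = -813/488 - (4 + 11) = -813*1/488 - 1*15 = -813/488 - 15 = -8133/488 ≈ -16.666)
O = -8133/122 (O = -(-4)*(-8133)/488 = -4*8133/488 = -8133/122 ≈ -66.664)
q = 112891/122 (q = (1572 - 580) - 8133/122 = 992 - 8133/122 = 112891/122 ≈ 925.34)
q - N = 112891/122 - 1*(-1/976) = 112891/122 + 1/976 = 903129/976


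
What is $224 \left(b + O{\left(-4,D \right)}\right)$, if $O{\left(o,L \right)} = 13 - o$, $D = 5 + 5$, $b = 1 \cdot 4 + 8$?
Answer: $6496$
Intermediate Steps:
$b = 12$ ($b = 4 + 8 = 12$)
$D = 10$
$224 \left(b + O{\left(-4,D \right)}\right) = 224 \left(12 + \left(13 - -4\right)\right) = 224 \left(12 + \left(13 + 4\right)\right) = 224 \left(12 + 17\right) = 224 \cdot 29 = 6496$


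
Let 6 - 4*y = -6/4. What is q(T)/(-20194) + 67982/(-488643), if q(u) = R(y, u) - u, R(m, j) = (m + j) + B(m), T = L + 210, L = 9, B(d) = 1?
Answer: -477994211/3432228432 ≈ -0.13927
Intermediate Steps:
y = 15/8 (y = 3/2 - (-3)/(2*4) = 3/2 - 1/4*(-3/2) = 3/2 + 3/8 = 15/8 ≈ 1.8750)
T = 219 (T = 9 + 210 = 219)
R(m, j) = 1 + j + m (R(m, j) = (m + j) + 1 = (j + m) + 1 = 1 + j + m)
q(u) = 23/8 (q(u) = (1 + u + 15/8) - u = (23/8 + u) - u = 23/8)
q(T)/(-20194) + 67982/(-488643) = (23/8)/(-20194) + 67982/(-488643) = (23/8)*(-1/20194) + 67982*(-1/488643) = -1/7024 - 67982/488643 = -477994211/3432228432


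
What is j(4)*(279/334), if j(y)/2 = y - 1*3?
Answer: 279/167 ≈ 1.6707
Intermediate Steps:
j(y) = -6 + 2*y (j(y) = 2*(y - 1*3) = 2*(y - 3) = 2*(-3 + y) = -6 + 2*y)
j(4)*(279/334) = (-6 + 2*4)*(279/334) = (-6 + 8)*(279*(1/334)) = 2*(279/334) = 279/167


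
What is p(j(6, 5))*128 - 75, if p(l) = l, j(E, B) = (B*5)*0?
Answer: -75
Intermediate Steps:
j(E, B) = 0 (j(E, B) = (5*B)*0 = 0)
p(j(6, 5))*128 - 75 = 0*128 - 75 = 0 - 75 = -75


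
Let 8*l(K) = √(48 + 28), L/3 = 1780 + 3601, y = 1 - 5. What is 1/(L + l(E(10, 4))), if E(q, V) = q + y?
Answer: 258288/4169543165 - 4*√19/4169543165 ≈ 6.1942e-5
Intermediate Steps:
y = -4
E(q, V) = -4 + q (E(q, V) = q - 4 = -4 + q)
L = 16143 (L = 3*(1780 + 3601) = 3*5381 = 16143)
l(K) = √19/4 (l(K) = √(48 + 28)/8 = √76/8 = (2*√19)/8 = √19/4)
1/(L + l(E(10, 4))) = 1/(16143 + √19/4)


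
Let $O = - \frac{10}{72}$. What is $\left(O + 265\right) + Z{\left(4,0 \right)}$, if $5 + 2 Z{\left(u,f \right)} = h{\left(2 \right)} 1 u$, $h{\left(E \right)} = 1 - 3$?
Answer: $\frac{9301}{36} \approx 258.36$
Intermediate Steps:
$h{\left(E \right)} = -2$ ($h{\left(E \right)} = 1 - 3 = -2$)
$Z{\left(u,f \right)} = - \frac{5}{2} - u$ ($Z{\left(u,f \right)} = - \frac{5}{2} + \frac{\left(-2\right) 1 u}{2} = - \frac{5}{2} + \frac{\left(-2\right) u}{2} = - \frac{5}{2} - u$)
$O = - \frac{5}{36}$ ($O = \left(-10\right) \frac{1}{72} = - \frac{5}{36} \approx -0.13889$)
$\left(O + 265\right) + Z{\left(4,0 \right)} = \left(- \frac{5}{36} + 265\right) - \frac{13}{2} = \frac{9535}{36} - \frac{13}{2} = \frac{9301}{36}$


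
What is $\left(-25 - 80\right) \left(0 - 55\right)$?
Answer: $5775$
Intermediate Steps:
$\left(-25 - 80\right) \left(0 - 55\right) = \left(-25 - 80\right) \left(-55\right) = \left(-105\right) \left(-55\right) = 5775$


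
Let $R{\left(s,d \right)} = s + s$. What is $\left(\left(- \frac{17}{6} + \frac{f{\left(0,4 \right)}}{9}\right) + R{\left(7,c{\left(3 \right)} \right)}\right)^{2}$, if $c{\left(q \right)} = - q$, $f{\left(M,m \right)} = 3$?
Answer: $\frac{529}{4} \approx 132.25$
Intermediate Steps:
$R{\left(s,d \right)} = 2 s$
$\left(\left(- \frac{17}{6} + \frac{f{\left(0,4 \right)}}{9}\right) + R{\left(7,c{\left(3 \right)} \right)}\right)^{2} = \left(\left(- \frac{17}{6} + \frac{3}{9}\right) + 2 \cdot 7\right)^{2} = \left(\left(\left(-17\right) \frac{1}{6} + 3 \cdot \frac{1}{9}\right) + 14\right)^{2} = \left(\left(- \frac{17}{6} + \frac{1}{3}\right) + 14\right)^{2} = \left(- \frac{5}{2} + 14\right)^{2} = \left(\frac{23}{2}\right)^{2} = \frac{529}{4}$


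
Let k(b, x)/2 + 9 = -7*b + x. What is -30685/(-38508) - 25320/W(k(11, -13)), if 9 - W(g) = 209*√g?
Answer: 5*(-64983093*I + 1282633*√22)/(38508*(3*I + 209*√22)) ≈ 0.7705 - 8.6096*I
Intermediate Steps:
k(b, x) = -18 - 14*b + 2*x (k(b, x) = -18 + 2*(-7*b + x) = -18 + 2*(x - 7*b) = -18 + (-14*b + 2*x) = -18 - 14*b + 2*x)
W(g) = 9 - 209*√g
-30685/(-38508) - 25320/W(k(11, -13)) = -30685/(-38508) - 25320/(9 - 209*√(-18 - 14*11 + 2*(-13))) = -30685*(-1/38508) - 25320/(9 - 209*√(-18 - 154 - 26)) = 30685/38508 - 25320/(9 - 627*I*√22)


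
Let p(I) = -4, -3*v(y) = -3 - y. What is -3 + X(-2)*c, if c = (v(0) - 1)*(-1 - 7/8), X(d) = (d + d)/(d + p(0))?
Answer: -3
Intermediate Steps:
v(y) = 1 + y/3 (v(y) = -(-3 - y)/3 = 1 + y/3)
X(d) = 2*d/(-4 + d) (X(d) = (d + d)/(d - 4) = (2*d)/(-4 + d) = 2*d/(-4 + d))
c = 0 (c = ((1 + (⅓)*0) - 1)*(-1 - 7/8) = ((1 + 0) - 1)*(-1 - 7*⅛) = (1 - 1)*(-1 - 7/8) = 0*(-15/8) = 0)
-3 + X(-2)*c = -3 + (2*(-2)/(-4 - 2))*0 = -3 + (2*(-2)/(-6))*0 = -3 + (2*(-2)*(-⅙))*0 = -3 + (⅔)*0 = -3 + 0 = -3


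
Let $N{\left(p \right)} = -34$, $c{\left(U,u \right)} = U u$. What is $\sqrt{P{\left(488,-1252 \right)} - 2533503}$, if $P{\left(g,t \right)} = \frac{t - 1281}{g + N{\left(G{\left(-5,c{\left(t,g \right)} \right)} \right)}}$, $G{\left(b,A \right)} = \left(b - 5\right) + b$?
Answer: $\frac{i \sqrt{522196654330}}{454} \approx 1591.7 i$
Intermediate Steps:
$G{\left(b,A \right)} = -5 + 2 b$ ($G{\left(b,A \right)} = \left(-5 + b\right) + b = -5 + 2 b$)
$P{\left(g,t \right)} = \frac{-1281 + t}{-34 + g}$ ($P{\left(g,t \right)} = \frac{t - 1281}{g - 34} = \frac{-1281 + t}{-34 + g}$)
$\sqrt{P{\left(488,-1252 \right)} - 2533503} = \sqrt{\frac{-1281 - 1252}{-34 + 488} - 2533503} = \sqrt{\frac{1}{454} \left(-2533\right) - 2533503} = \sqrt{- \frac{2533}{454} - 2533503} = \sqrt{- \frac{1150212895}{454}} = \frac{i \sqrt{522196654330}}{454}$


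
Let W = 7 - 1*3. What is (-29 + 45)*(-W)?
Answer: -64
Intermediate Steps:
W = 4 (W = 7 - 3 = 4)
(-29 + 45)*(-W) = (-29 + 45)*(-1*4) = 16*(-4) = -64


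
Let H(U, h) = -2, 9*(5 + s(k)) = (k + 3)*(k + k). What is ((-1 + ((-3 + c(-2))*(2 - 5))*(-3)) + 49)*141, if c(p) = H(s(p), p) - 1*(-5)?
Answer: 6768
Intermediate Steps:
s(k) = -5 + 2*k*(3 + k)/9 (s(k) = -5 + ((k + 3)*(k + k))/9 = -5 + ((3 + k)*(2*k))/9 = -5 + (2*k*(3 + k))/9 = -5 + 2*k*(3 + k)/9)
c(p) = 3 (c(p) = -2 - 1*(-5) = -2 + 5 = 3)
((-1 + ((-3 + c(-2))*(2 - 5))*(-3)) + 49)*141 = ((-1 + ((-3 + 3)*(2 - 5))*(-3)) + 49)*141 = ((-1 + (0*(-3))*(-3)) + 49)*141 = ((-1 + 0*(-3)) + 49)*141 = ((-1 + 0) + 49)*141 = (-1 + 49)*141 = 48*141 = 6768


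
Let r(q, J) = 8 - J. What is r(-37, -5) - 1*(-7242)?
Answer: 7255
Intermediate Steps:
r(-37, -5) - 1*(-7242) = (8 - 1*(-5)) - 1*(-7242) = (8 + 5) + 7242 = 13 + 7242 = 7255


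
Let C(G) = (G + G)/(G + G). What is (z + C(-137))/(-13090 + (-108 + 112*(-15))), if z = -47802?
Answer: 47801/14878 ≈ 3.2129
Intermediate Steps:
C(G) = 1 (C(G) = (2*G)/((2*G)) = (2*G)*(1/(2*G)) = 1)
(z + C(-137))/(-13090 + (-108 + 112*(-15))) = (-47802 + 1)/(-13090 + (-108 + 112*(-15))) = -47801/(-13090 + (-108 - 1680)) = -47801/(-13090 - 1788) = -47801/(-14878) = -47801*(-1/14878) = 47801/14878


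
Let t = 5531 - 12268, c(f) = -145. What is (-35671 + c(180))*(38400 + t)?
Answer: -1134042008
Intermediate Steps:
t = -6737
(-35671 + c(180))*(38400 + t) = (-35671 - 145)*(38400 - 6737) = -35816*31663 = -1134042008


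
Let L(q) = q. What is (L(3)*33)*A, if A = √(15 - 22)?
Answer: 99*I*√7 ≈ 261.93*I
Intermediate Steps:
A = I*√7 (A = √(-7) = I*√7 ≈ 2.6458*I)
(L(3)*33)*A = (3*33)*(I*√7) = 99*(I*√7) = 99*I*√7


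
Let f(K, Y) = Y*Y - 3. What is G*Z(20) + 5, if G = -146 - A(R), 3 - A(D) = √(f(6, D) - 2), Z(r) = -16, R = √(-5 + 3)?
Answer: 2389 - 16*I*√7 ≈ 2389.0 - 42.332*I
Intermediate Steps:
R = I*√2 (R = √(-2) = I*√2 ≈ 1.4142*I)
f(K, Y) = -3 + Y² (f(K, Y) = Y² - 3 = -3 + Y²)
A(D) = 3 - √(-5 + D²) (A(D) = 3 - √((-3 + D²) - 2) = 3 - √(-5 + D²))
G = -149 + I*√7 (G = -146 - (3 - √(-5 + (I*√2)²)) = -146 - (3 - √(-5 - 2)) = -146 - (3 - √(-7)) = -146 - (3 - I*√7) = -146 + (-3 + I*√7) = -149 + I*√7 ≈ -149.0 + 2.6458*I)
G*Z(20) + 5 = (-149 + I*√7)*(-16) + 5 = (2384 - 16*I*√7) + 5 = 2389 - 16*I*√7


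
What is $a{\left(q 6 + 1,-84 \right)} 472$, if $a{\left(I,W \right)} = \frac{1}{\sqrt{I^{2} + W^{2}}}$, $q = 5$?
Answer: $\frac{472 \sqrt{8017}}{8017} \approx 5.2715$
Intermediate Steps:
$a{\left(I,W \right)} = \frac{1}{\sqrt{I^{2} + W^{2}}}$
$a{\left(q 6 + 1,-84 \right)} 472 = \frac{1}{\sqrt{\left(5 \cdot 6 + 1\right)^{2} + \left(-84\right)^{2}}} \cdot 472 = \frac{1}{\sqrt{\left(30 + 1\right)^{2} + 7056}} \cdot 472 = \frac{1}{\sqrt{31^{2} + 7056}} \cdot 472 = \frac{1}{\sqrt{961 + 7056}} \cdot 472 = \frac{1}{\sqrt{8017}} \cdot 472 = \frac{\sqrt{8017}}{8017} \cdot 472 = \frac{472 \sqrt{8017}}{8017}$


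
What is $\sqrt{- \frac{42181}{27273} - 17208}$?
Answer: $\frac{i \sqrt{12800745233445}}{27273} \approx 131.19 i$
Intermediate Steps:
$\sqrt{- \frac{42181}{27273} - 17208} = \sqrt{- \frac{469355965}{27273}} = \frac{i \sqrt{12800745233445}}{27273}$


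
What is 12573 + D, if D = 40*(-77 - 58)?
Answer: 7173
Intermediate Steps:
D = -5400 (D = 40*(-135) = -5400)
12573 + D = 12573 - 5400 = 7173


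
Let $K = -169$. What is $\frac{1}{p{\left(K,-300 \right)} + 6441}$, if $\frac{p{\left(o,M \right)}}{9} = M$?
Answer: $\frac{1}{3741} \approx 0.00026731$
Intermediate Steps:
$p{\left(o,M \right)} = 9 M$
$\frac{1}{p{\left(K,-300 \right)} + 6441} = \frac{1}{9 \left(-300\right) + 6441} = \frac{1}{-2700 + 6441} = \frac{1}{3741}$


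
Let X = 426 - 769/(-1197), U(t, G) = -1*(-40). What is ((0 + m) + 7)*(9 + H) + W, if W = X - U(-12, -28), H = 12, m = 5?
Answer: 764455/1197 ≈ 638.64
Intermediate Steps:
U(t, G) = 40
X = 510691/1197 (X = 426 - 769*(-1)/1197 = 426 - 1*(-769/1197) = 426 + 769/1197 = 510691/1197 ≈ 426.64)
W = 462811/1197 (W = 510691/1197 - 1*40 = 510691/1197 - 40 = 462811/1197 ≈ 386.64)
((0 + m) + 7)*(9 + H) + W = ((0 + 5) + 7)*(9 + 12) + 462811/1197 = (5 + 7)*21 + 462811/1197 = 12*21 + 462811/1197 = 252 + 462811/1197 = 764455/1197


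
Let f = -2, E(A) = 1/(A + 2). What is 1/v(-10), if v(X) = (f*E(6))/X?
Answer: 40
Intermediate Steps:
E(A) = 1/(2 + A)
v(X) = -1/(4*X) (v(X) = (-2/(2 + 6))/X = (-2/8)/X = (-2*1/8)/X = -1/(4*X))
1/v(-10) = 1/(-1/4/(-10)) = 1/(-1/4*(-1/10)) = 1/(1/40) = 40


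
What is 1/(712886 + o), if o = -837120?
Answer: -1/124234 ≈ -8.0493e-6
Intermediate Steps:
1/(712886 + o) = 1/(712886 - 837120) = 1/(-124234) = -1/124234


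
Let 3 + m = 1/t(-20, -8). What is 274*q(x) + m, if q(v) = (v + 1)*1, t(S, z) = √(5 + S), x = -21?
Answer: -5483 - I*√15/15 ≈ -5483.0 - 0.2582*I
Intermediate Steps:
q(v) = 1 + v (q(v) = (1 + v)*1 = 1 + v)
m = -3 - I*√15/15 (m = -3 + 1/(√(5 - 20)) = -3 + 1/(√(-15)) = -3 + 1/(I*√15) = -3 - I*√15/15 ≈ -3.0 - 0.2582*I)
274*q(x) + m = 274*(1 - 21) + (-3 - I*√15/15) = 274*(-20) + (-3 - I*√15/15) = -5480 + (-3 - I*√15/15) = -5483 - I*√15/15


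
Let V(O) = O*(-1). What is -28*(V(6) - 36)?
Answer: 1176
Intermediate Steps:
V(O) = -O
-28*(V(6) - 36) = -28*(-1*6 - 36) = -28*(-6 - 36) = -28*(-42) = 1176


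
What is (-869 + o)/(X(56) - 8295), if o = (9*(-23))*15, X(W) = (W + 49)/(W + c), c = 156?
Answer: 842488/1758435 ≈ 0.47911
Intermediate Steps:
X(W) = (49 + W)/(156 + W) (X(W) = (W + 49)/(W + 156) = (49 + W)/(156 + W))
o = -3105 (o = -207*15 = -3105)
(-869 + o)/(X(56) - 8295) = (-869 - 3105)/((49 + 56)/(156 + 56) - 8295) = -3974/(105/212 - 8295) = -3974/(-1758435/212) = -3974*(-212/1758435) = 842488/1758435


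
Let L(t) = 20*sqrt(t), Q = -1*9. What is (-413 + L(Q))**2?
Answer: 166969 - 49560*I ≈ 1.6697e+5 - 49560.0*I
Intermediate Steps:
Q = -9
(-413 + L(Q))**2 = (-413 + 20*sqrt(-9))**2 = (-413 + 20*(3*I))**2 = (-413 + 60*I)**2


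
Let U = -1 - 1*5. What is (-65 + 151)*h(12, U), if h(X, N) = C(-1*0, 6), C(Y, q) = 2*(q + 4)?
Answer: 1720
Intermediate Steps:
U = -6 (U = -1 - 5 = -6)
C(Y, q) = 8 + 2*q (C(Y, q) = 2*(4 + q) = 8 + 2*q)
h(X, N) = 20 (h(X, N) = 8 + 2*6 = 8 + 12 = 20)
(-65 + 151)*h(12, U) = (-65 + 151)*20 = 86*20 = 1720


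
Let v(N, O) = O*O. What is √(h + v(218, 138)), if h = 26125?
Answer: √45169 ≈ 212.53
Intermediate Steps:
v(N, O) = O²
√(h + v(218, 138)) = √(26125 + 138²) = √(26125 + 19044) = √45169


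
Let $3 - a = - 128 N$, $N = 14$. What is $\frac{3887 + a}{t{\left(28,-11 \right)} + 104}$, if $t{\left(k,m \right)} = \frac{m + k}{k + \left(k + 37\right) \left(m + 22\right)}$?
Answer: $\frac{1407242}{25763} \approx 54.623$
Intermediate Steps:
$a = 1795$ ($a = 3 - \left(-128\right) 14 = 3 - -1792 = 3 + 1792 = 1795$)
$t{\left(k,m \right)} = \frac{k + m}{k + \left(22 + m\right) \left(37 + k\right)}$ ($t{\left(k,m \right)} = \frac{k + m}{k + \left(37 + k\right) \left(22 + m\right)} = \frac{k + m}{k + \left(22 + m\right) \left(37 + k\right)}$)
$\frac{3887 + a}{t{\left(28,-11 \right)} + 104} = \frac{3887 + 1795}{\frac{28 - 11}{814 + 23 \cdot 28 + 37 \left(-11\right) + 28 \left(-11\right)} + 104} = \frac{5682}{\frac{1}{814 + 644 - 407 - 308} \cdot 17 + 104} = \frac{5682}{\frac{1}{743} \cdot 17 + 104} = \frac{5682}{\frac{17}{743} + 104} = \frac{5682}{\frac{77289}{743}} = 5682 \cdot \frac{743}{77289} = \frac{1407242}{25763}$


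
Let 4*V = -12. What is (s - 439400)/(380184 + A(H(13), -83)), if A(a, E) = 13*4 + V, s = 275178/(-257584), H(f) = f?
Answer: -56591342389/48970968536 ≈ -1.1556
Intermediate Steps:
V = -3 (V = (1/4)*(-12) = -3)
s = -137589/128792 (s = 275178*(-1/257584) = -137589/128792 ≈ -1.0683)
A(a, E) = 49 (A(a, E) = 13*4 - 3 = 52 - 3 = 49)
(s - 439400)/(380184 + A(H(13), -83)) = (-137589/128792 - 439400)/(380184 + 49) = -56591342389/128792/380233 = -56591342389/128792*1/380233 = -56591342389/48970968536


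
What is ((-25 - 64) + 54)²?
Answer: 1225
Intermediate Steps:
((-25 - 64) + 54)² = (-89 + 54)² = (-35)² = 1225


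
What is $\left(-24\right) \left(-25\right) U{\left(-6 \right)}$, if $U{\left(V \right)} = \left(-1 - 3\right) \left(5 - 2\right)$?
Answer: $-7200$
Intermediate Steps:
$U{\left(V \right)} = -12$ ($U{\left(V \right)} = \left(-4\right) 3 = -12$)
$\left(-24\right) \left(-25\right) U{\left(-6 \right)} = \left(-24\right) \left(-25\right) \left(-12\right) = 600 \left(-12\right) = -7200$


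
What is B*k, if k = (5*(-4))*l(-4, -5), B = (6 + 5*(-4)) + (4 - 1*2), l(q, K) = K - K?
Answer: 0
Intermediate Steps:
l(q, K) = 0
B = -12 (B = (6 - 20) + (4 - 2) = -14 + 2 = -12)
k = 0 (k = (5*(-4))*0 = -20*0 = 0)
B*k = -12*0 = 0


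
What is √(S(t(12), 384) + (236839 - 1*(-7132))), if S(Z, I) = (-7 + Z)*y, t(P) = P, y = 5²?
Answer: 8*√3814 ≈ 494.06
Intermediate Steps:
y = 25
S(Z, I) = -175 + 25*Z (S(Z, I) = (-7 + Z)*25 = -175 + 25*Z)
√(S(t(12), 384) + (236839 - 1*(-7132))) = √((-175 + 25*12) + (236839 - 1*(-7132))) = √((-175 + 300) + (236839 + 7132)) = √(125 + 243971) = √244096 = 8*√3814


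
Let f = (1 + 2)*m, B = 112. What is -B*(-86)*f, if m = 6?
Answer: 173376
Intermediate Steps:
f = 18 (f = (1 + 2)*6 = 3*6 = 18)
-B*(-86)*f = -112*(-86)*18 = -(-9632)*18 = -1*(-173376) = 173376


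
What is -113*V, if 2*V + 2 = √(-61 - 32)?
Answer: 113 - 113*I*√93/2 ≈ 113.0 - 544.87*I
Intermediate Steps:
V = -1 + I*√93/2 (V = -1 + √(-61 - 32)/2 = -1 + √(-93)/2 = -1 + (I*√93)/2 = -1 + I*√93/2 ≈ -1.0 + 4.8218*I)
-113*V = -113*(-1 + I*√93/2) = 113 - 113*I*√93/2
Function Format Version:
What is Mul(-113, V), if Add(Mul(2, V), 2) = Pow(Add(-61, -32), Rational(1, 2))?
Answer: Add(113, Mul(Rational(-113, 2), I, Pow(93, Rational(1, 2)))) ≈ Add(113.00, Mul(-544.87, I))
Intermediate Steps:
V = Add(-1, Mul(Rational(1, 2), I, Pow(93, Rational(1, 2)))) (V = Add(-1, Mul(Rational(1, 2), Pow(Add(-61, -32), Rational(1, 2)))) = Add(-1, Mul(Rational(1, 2), Pow(-93, Rational(1, 2)))) = Add(-1, Mul(Rational(1, 2), Mul(I, Pow(93, Rational(1, 2))))) = Add(-1, Mul(Rational(1, 2), I, Pow(93, Rational(1, 2)))) ≈ Add(-1.0000, Mul(4.8218, I)))
Mul(-113, V) = Mul(-113, Add(-1, Mul(Rational(1, 2), I, Pow(93, Rational(1, 2))))) = Add(113, Mul(Rational(-113, 2), I, Pow(93, Rational(1, 2))))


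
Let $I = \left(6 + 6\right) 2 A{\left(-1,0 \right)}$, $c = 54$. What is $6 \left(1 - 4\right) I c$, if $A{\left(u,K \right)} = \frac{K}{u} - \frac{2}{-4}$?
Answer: $-11664$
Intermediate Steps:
$A{\left(u,K \right)} = \frac{1}{2} + \frac{K}{u}$ ($A{\left(u,K \right)} = \frac{K}{u} - - \frac{1}{2} = \frac{K}{u} + \frac{1}{2} = \frac{1}{2} + \frac{K}{u}$)
$I = 12$ ($I = \left(6 + 6\right) 2 \frac{0 + \frac{1}{2} \left(-1\right)}{-1} = 12 \cdot 2 \left(- (0 - \frac{1}{2})\right) = 24 \left(\left(-1\right) \left(- \frac{1}{2}\right)\right) = 24 \cdot \frac{1}{2} = 12$)
$6 \left(1 - 4\right) I c = 6 \left(1 - 4\right) 12 \cdot 54 = 6 \left(-3\right) 12 \cdot 54 = \left(-18\right) 12 \cdot 54 = \left(-216\right) 54 = -11664$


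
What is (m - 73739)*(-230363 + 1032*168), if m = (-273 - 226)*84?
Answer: 6590831485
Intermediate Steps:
m = -41916 (m = -499*84 = -41916)
(m - 73739)*(-230363 + 1032*168) = (-41916 - 73739)*(-230363 + 1032*168) = -115655*(-230363 + 173376) = -115655*(-56987) = 6590831485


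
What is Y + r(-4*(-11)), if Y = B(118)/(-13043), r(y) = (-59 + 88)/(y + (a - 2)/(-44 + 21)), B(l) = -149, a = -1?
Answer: 305204/456505 ≈ 0.66857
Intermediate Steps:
r(y) = 29/(3/23 + y) (r(y) = (-59 + 88)/(y + (-1 - 2)/(-44 + 21)) = 29/(y - 3/(-23)) = 29/(y - 3*(-1/23)) = 29/(y + 3/23) = 29/(3/23 + y))
Y = 149/13043 (Y = -149/(-13043) = -149*(-1/13043) = 149/13043 ≈ 0.011424)
Y + r(-4*(-11)) = 149/13043 + 667/(3 + 23*(-4*(-11))) = 149/13043 + 667/(3 + 23*44) = 149/13043 + 667/(3 + 1012) = 149/13043 + 667/1015 = 149/13043 + 667*(1/1015) = 149/13043 + 23/35 = 305204/456505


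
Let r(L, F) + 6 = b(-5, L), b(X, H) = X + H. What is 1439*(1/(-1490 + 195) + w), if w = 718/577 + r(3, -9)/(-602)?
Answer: 58112574561/32130245 ≈ 1808.7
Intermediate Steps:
b(X, H) = H + X
r(L, F) = -11 + L (r(L, F) = -6 + (L - 5) = -6 + (-5 + L) = -11 + L)
w = 218426/173677 (w = 718/577 + (-11 + 3)/(-602) = 718*(1/577) - 8*(-1/602) = 718/577 + 4/301 = 218426/173677 ≈ 1.2577)
1439*(1/(-1490 + 195) + w) = 1439*(1/(-1490 + 195) + 218426/173677) = 1439*(1/(-1295) + 218426/173677) = 1439*(-1/1295 + 218426/173677) = 1439*(40383999/32130245) = 58112574561/32130245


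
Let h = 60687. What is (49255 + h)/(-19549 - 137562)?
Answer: -109942/157111 ≈ -0.69977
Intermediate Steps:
(49255 + h)/(-19549 - 137562) = (49255 + 60687)/(-19549 - 137562) = 109942/(-157111) = 109942*(-1/157111) = -109942/157111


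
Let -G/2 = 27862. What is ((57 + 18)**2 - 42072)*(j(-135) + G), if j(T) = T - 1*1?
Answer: 2035929420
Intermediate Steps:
G = -55724 (G = -2*27862 = -55724)
j(T) = -1 + T (j(T) = T - 1 = -1 + T)
((57 + 18)**2 - 42072)*(j(-135) + G) = ((57 + 18)**2 - 42072)*((-1 - 135) - 55724) = (75**2 - 42072)*(-136 - 55724) = (5625 - 42072)*(-55860) = -36447*(-55860) = 2035929420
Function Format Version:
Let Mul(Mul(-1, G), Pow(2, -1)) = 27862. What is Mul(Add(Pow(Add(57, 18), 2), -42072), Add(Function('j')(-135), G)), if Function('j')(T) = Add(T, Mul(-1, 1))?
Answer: 2035929420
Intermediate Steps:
G = -55724 (G = Mul(-2, 27862) = -55724)
Function('j')(T) = Add(-1, T) (Function('j')(T) = Add(T, -1) = Add(-1, T))
Mul(Add(Pow(Add(57, 18), 2), -42072), Add(Function('j')(-135), G)) = Mul(Add(Pow(Add(57, 18), 2), -42072), Add(Add(-1, -135), -55724)) = Mul(Add(Pow(75, 2), -42072), Add(-136, -55724)) = Mul(Add(5625, -42072), -55860) = Mul(-36447, -55860) = 2035929420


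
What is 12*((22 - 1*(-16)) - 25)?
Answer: 156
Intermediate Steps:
12*((22 - 1*(-16)) - 25) = 12*((22 + 16) - 25) = 12*(38 - 25) = 12*13 = 156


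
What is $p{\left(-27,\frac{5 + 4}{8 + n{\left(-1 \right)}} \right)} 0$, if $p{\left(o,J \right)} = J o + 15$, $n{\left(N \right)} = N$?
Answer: $0$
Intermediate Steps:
$p{\left(o,J \right)} = 15 + J o$
$p{\left(-27,\frac{5 + 4}{8 + n{\left(-1 \right)}} \right)} 0 = \left(15 + \frac{5 + 4}{8 - 1} \left(-27\right)\right) 0 = \left(15 + \frac{9}{7} \left(-27\right)\right) 0 = \left(15 - \frac{243}{7}\right) 0 = \left(- \frac{138}{7}\right) 0 = 0$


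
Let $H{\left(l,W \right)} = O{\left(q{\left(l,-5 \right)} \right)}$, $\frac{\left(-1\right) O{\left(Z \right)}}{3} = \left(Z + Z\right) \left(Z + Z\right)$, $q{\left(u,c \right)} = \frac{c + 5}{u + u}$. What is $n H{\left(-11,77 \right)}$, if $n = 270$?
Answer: $0$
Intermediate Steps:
$q{\left(u,c \right)} = \frac{5 + c}{2 u}$
$O{\left(Z \right)} = - 12 Z^{2}$ ($O{\left(Z \right)} = - 3 \left(Z + Z\right) \left(Z + Z\right) = - 3 \cdot 2 Z 2 Z = - 3 \cdot 4 Z^{2} = - 12 Z^{2}$)
$H{\left(l,W \right)} = 0$ ($H{\left(l,W \right)} = - 12 \left(\frac{5 - 5}{2 l}\right)^{2} = - 12 \left(\frac{1}{2} \frac{1}{l} 0\right)^{2} = - 12 \cdot 0^{2} = \left(-12\right) 0 = 0$)
$n H{\left(-11,77 \right)} = 270 \cdot 0 = 0$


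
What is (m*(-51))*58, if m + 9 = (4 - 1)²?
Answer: 0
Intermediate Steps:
m = 0 (m = -9 + (4 - 1)² = -9 + 3² = -9 + 9 = 0)
(m*(-51))*58 = (0*(-51))*58 = 0*58 = 0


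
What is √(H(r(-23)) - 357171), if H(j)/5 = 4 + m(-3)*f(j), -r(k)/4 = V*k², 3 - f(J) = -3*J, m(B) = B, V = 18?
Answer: 2*√339191 ≈ 1164.8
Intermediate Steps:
f(J) = 3 + 3*J (f(J) = 3 - (-3)*J = 3 + 3*J)
r(k) = -72*k²
H(j) = -25 - 45*j (H(j) = 5*(4 - 3*(3 + 3*j)) = 5*(4 + (-9 - 9*j)) = 5*(-5 - 9*j) = -25 - 45*j)
√(H(r(-23)) - 357171) = √((-25 - (-3240)*(-23)²) - 357171) = √((-25 - (-3240)*529) - 357171) = √((-25 - 45*(-38088)) - 357171) = √((-25 + 1713960) - 357171) = √(1713935 - 357171) = √1356764 = 2*√339191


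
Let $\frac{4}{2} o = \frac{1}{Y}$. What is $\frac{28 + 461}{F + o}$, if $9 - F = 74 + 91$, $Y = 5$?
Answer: $- \frac{4890}{1559} \approx -3.1366$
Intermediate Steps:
$o = \frac{1}{10}$ ($o = \frac{1}{2 \cdot 5} = \frac{1}{2} \cdot \frac{1}{5} = \frac{1}{10} \approx 0.1$)
$F = -156$ ($F = 9 - \left(74 + 91\right) = 9 - 165 = -156$)
$\frac{28 + 461}{F + o} = \frac{28 + 461}{-156 + \frac{1}{10}} = \frac{489}{- \frac{1559}{10}} = 489 \left(- \frac{10}{1559}\right) = - \frac{4890}{1559}$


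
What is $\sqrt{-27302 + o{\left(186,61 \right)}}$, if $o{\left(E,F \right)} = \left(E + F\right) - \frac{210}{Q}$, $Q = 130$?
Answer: $\frac{2 i \sqrt{1143142}}{13} \approx 164.49 i$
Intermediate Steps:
$o{\left(E,F \right)} = - \frac{21}{13} + E + F$ ($o{\left(E,F \right)} = \left(E + F\right) - \frac{210}{130} = \left(E + F\right) - \frac{21}{13} = - \frac{21}{13} + E + F$)
$\sqrt{-27302 + o{\left(186,61 \right)}} = \sqrt{-27302 + \left(- \frac{21}{13} + 186 + 61\right)} = \sqrt{-27302 + \frac{3190}{13}} = \sqrt{- \frac{351736}{13}} = \frac{2 i \sqrt{1143142}}{13}$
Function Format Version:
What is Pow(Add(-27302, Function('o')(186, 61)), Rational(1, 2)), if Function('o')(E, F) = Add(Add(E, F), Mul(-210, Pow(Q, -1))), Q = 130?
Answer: Mul(Rational(2, 13), I, Pow(1143142, Rational(1, 2))) ≈ Mul(164.49, I)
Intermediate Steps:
Function('o')(E, F) = Add(Rational(-21, 13), E, F) (Function('o')(E, F) = Add(Add(E, F), Mul(-210, Pow(130, -1))) = Add(Add(E, F), Mul(-210, Rational(1, 130))) = Add(Add(E, F), Rational(-21, 13)) = Add(Rational(-21, 13), E, F))
Pow(Add(-27302, Function('o')(186, 61)), Rational(1, 2)) = Pow(Add(-27302, Add(Rational(-21, 13), 186, 61)), Rational(1, 2)) = Pow(Add(-27302, Rational(3190, 13)), Rational(1, 2)) = Pow(Rational(-351736, 13), Rational(1, 2)) = Mul(Rational(2, 13), I, Pow(1143142, Rational(1, 2)))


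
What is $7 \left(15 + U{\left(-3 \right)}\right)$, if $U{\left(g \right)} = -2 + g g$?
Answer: $154$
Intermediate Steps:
$U{\left(g \right)} = -2 + g^{2}$
$7 \left(15 + U{\left(-3 \right)}\right) = 7 \left(15 - \left(2 - \left(-3\right)^{2}\right)\right) = 7 \left(15 + \left(-2 + 9\right)\right) = 7 \left(15 + 7\right) = 7 \cdot 22 = 154$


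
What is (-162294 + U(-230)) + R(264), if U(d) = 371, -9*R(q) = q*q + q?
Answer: -509089/3 ≈ -1.6970e+5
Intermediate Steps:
R(q) = -q/9 - q²/9 (R(q) = -(q*q + q)/9 = -(q² + q)/9 = -(q + q²)/9 = -q/9 - q²/9)
(-162294 + U(-230)) + R(264) = (-162294 + 371) - ⅑*264*(1 + 264) = -161923 - ⅑*264*265 = -161923 - 23320/3 = -509089/3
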